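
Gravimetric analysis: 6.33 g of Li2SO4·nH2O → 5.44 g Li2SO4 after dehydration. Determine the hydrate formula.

Mass of water lost = 6.33 − 5.44 = 0.89 g → 0.89 / 18.02 = 0.04939 mol H2O
Molar mass of Li2SO4 = 109.95 g/mol → mol Li2SO4 = 5.44 / 109.95 = 0.04948
n = 0.04939 / 0.04948 = 1.00 ≈ 1 → Li2SO4·H2O

Li2SO4·H2O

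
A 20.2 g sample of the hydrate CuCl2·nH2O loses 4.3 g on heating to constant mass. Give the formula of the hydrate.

CuCl2·2H2O

Mass of anhydrous CuCl2 = 20.2 − 4.3 = 15.9 g
mol H2O = 4.3 / 18.02 = 0.2386
Molar mass of CuCl2 = 134.45 g/mol → mol CuCl2 = 15.9 / 134.45 = 0.1183
n = 0.2386 / 0.1183 = 2.02 ≈ 2 → CuCl2·2H2O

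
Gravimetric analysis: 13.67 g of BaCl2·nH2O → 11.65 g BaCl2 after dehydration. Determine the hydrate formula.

BaCl2·2H2O

Mass of water lost = 13.67 − 11.65 = 2.02 g → 2.02 / 18.02 = 0.1121 mol H2O
Molar mass of BaCl2 = 208.23 g/mol → mol BaCl2 = 11.65 / 208.23 = 0.05595
n = 0.1121 / 0.05595 = 2.00 ≈ 2 → BaCl2·2H2O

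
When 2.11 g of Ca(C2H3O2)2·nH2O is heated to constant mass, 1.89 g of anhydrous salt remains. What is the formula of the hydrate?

Ca(C2H3O2)2·H2O

Mass of water lost = 2.11 − 1.89 = 0.22 g → 0.22 / 18.02 = 0.01221 mol H2O
Molar mass of Ca(C2H3O2)2 = 158.17 g/mol → mol Ca(C2H3O2)2 = 1.89 / 158.17 = 0.01195
n = 0.01221 / 0.01195 = 1.02 ≈ 1 → Ca(C2H3O2)2·H2O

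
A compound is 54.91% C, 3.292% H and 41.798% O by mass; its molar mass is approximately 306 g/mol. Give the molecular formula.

Assume 100 g: 54.91 g C, 3.292 g H, 41.798 g O.
n(C) = 54.91/12.01 = 4.572, n(H) = 3.292/1.008 = 3.266, n(O) = 41.798/16.00 = 2.612
Smallest is O at 2.612 mol; normalising gives C 1.750, H 1.250, O 1.000
Multiply by 4: C 7.00, H 5.00, O 4.00 → C7H5O4
Empirical-formula mass = 153.11 g/mol
n = 306 / 153.11 = 2.00 ≈ 2
Molecular formula = (C7H5O4)×2 = C14H10O8

C14H10O8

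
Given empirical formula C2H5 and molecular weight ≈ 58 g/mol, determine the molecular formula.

Empirical-formula mass = 29.06 g/mol
n = 58 / 29.06 = 2.00 ≈ 2
Molecular formula = (C2H5)2 = C4H10

C4H10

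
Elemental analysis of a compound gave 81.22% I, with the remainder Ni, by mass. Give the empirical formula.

Assume 100 g: 81.22 g I, 18.78 g Ni.
I: 81.22 g ÷ 126.90 g/mol = 0.64 mol
Ni: 18.78 g ÷ 58.69 g/mol = 0.32 mol
Smallest is Ni at 0.32 mol; normalising gives I 2.000, Ni 1.000
≈ 2:1 → I2Ni

I2Ni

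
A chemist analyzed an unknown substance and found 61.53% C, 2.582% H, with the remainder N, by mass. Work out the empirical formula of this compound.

Assume 100 g: 61.53 g C, 2.582 g H, 35.888 g N.
Moles — C: 61.53 / 12.01 = 5.123 mol; H: 2.582 / 1.008 = 2.562 mol; N: 35.888 / 14.01 = 2.562 mol
Smallest is H at 2.562 mol; normalising gives C 2.000, H 1.000, N 1.000
≈ 2:1:1 → C2HN

C2HN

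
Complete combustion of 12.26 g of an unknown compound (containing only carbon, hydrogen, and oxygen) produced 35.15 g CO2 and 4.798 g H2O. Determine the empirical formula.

mol C = 35.15 / 44.01 = 0.7987; mass C = 0.7987 × 12.01 = 9.592 g
mol H = 2 × (4.798 / 18.02) = 0.5325; mass H = 0.5325 × 1.008 = 0.5368 g
mass O = 12.26 − (10.13) = 2.131 g → mol O = 0.1332
Smallest is O at 0.1332 mol; normalising gives C 5.997, H 3.998, O 1.000
≈ 6:4:1 → C6H4O

C6H4O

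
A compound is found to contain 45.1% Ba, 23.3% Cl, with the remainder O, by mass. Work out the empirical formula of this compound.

BaCl2O6

Assume 100 g: 45.1 g Ba, 23.3 g Cl, 31.6 g O.
n(Ba) = 45.1/137.33 = 0.3284, n(Cl) = 23.3/35.45 = 0.6573, n(O) = 31.6/16.00 = 1.975
Ratios (÷ 0.3284): Ba 1.000, Cl 2.001, O 6.014
≈ 1:2:6 → BaCl2O6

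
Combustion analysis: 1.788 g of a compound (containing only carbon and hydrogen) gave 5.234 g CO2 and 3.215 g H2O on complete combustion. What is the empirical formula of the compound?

mol C = 5.234 / 44.01 = 0.1189; mass C = 0.1189 × 12.01 = 1.428 g
mol H = 2 × (3.215 / 18.02) = 0.3568; mass H = 0.3568 × 1.008 = 0.3597 g
Ratios (÷ 0.1189): C 1.000, H 3.000
Ratio ≈ 1:3, so the empirical formula is CH3

CH3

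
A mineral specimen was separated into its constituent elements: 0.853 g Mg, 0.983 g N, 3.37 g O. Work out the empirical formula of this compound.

MgN2O6

Mg: 0.853 g ÷ 24.31 g/mol = 0.03509 mol
N: 0.983 g ÷ 14.01 g/mol = 0.07016 mol
O: 3.37 g ÷ 16.00 g/mol = 0.2106 mol
Divide by the smallest (0.03509 mol Mg): Mg 1.000, N 2.000, O 6.003
→ MgN2O6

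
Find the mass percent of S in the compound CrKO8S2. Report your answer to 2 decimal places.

22.65%

Molar mass = 1(52.00) + 1(39.10) + 8(16.00) + 2(32.07) = 283.240 g/mol
Mass of S per mole = 2 × 32.07 = 64.140 g
% S = 64.140 / 283.240 × 100 = 22.65%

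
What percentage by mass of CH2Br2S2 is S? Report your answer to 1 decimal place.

27.0%

Molar mass = 1(12.01) + 2(1.008) + 2(79.90) + 2(32.07) = 237.966 g/mol
Mass of S per mole = 2 × 32.07 = 64.140 g
% S = 64.140 / 237.966 × 100 = 27.0%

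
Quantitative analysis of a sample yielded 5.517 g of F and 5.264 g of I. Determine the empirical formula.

n(F) = 5.517/19.00 = 0.2904, n(I) = 5.264/126.90 = 0.04148
Ratios (÷ 0.04148): F 7.000, I 1.000
→ F7I

F7I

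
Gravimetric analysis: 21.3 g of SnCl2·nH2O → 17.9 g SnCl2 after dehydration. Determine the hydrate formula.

SnCl2·2H2O

Mass of water lost = 21.3 − 17.9 = 3.4 g → 3.4 / 18.02 = 0.1887 mol H2O
Molar mass of SnCl2 = 189.61 g/mol → mol SnCl2 = 17.9 / 189.61 = 0.0944
n = 0.1887 / 0.0944 = 2.00 ≈ 2 → SnCl2·2H2O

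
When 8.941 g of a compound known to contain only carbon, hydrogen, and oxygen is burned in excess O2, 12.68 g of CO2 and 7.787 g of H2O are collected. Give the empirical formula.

mol C = 12.68 / 44.01 = 0.2881; mass C = 0.2881 × 12.01 = 3.460 g
mol H = 2 × (7.787 / 18.02) = 0.8643; mass H = 0.8643 × 1.008 = 0.8712 g
mass O = 8.941 − (4.331) = 4.610 g → mol O = 0.2881
Smallest is O at 0.2881 mol; normalising gives C 1.000, H 3.000, O 1.000
→ CH3O

CH3O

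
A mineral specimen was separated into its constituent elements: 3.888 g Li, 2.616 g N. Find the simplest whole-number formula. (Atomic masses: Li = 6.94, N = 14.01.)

Li3N

n(Li) = 3.888/6.94 = 0.5602, n(N) = 2.616/14.01 = 0.1867
Divide by the smallest (0.1867 mol N): Li 3.000, N 1.000
Ratio ≈ 3:1, so the empirical formula is Li3N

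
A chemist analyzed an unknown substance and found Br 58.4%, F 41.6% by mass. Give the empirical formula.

BrF3

Assume 100 g: 58.4 g Br, 41.6 g F.
Br: 58.4 g ÷ 79.90 g/mol = 0.7309 mol
F: 41.6 g ÷ 19.00 g/mol = 2.189 mol
Divide by the smallest (0.7309 mol Br): Br 1.000, F 2.996
Ratio ≈ 1:3, so the empirical formula is BrF3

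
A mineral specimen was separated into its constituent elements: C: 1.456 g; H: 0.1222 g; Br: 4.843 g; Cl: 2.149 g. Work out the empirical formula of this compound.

C2H2BrCl

Moles — C: 1.456 / 12.01 = 0.1212 mol; H: 0.1222 / 1.008 = 0.1212 mol; Br: 4.843 / 79.90 = 0.06061 mol; Cl: 2.149 / 35.45 = 0.06062 mol
Smallest is Br at 0.06061 mol; normalising gives C 2.000, H 2.000, Br 1.000, Cl 1.000
→ C2H2BrCl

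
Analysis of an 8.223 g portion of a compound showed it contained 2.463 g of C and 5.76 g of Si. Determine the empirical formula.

CSi

Moles — C: 2.463 / 12.01 = 0.2051 mol; Si: 5.76 / 28.09 = 0.2051 mol
Divide by the smallest (0.2051 mol Si): C 1.000, Si 1.000
≈ 1:1 → CSi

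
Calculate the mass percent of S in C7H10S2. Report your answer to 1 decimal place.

Molar mass = 7(12.01) + 10(1.008) + 2(32.07) = 158.290 g/mol
Mass of S per mole = 2 × 32.07 = 64.140 g
% S = 64.140 / 158.290 × 100 = 40.5%

40.5%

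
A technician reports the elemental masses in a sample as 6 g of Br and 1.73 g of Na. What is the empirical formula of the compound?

Moles — Br: 6 / 79.90 = 0.07509 mol; Na: 1.73 / 22.99 = 0.07525 mol
Divide by the smallest (0.07509 mol Br): Br 1.000, Na 1.002
Ratio ≈ 1:1, so the empirical formula is BrNa

BrNa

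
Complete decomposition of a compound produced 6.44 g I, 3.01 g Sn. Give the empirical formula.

I2Sn

Moles — I: 6.44 / 126.90 = 0.05075 mol; Sn: 3.01 / 118.71 = 0.02536 mol
Divide by the smallest (0.02536 mol Sn): I 2.001, Sn 1.000
≈ 2:1 → I2Sn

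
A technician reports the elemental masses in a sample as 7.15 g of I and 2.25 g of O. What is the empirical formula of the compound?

n(I) = 7.15/126.90 = 0.05634, n(O) = 2.25/16.00 = 0.1406
Smallest is I at 0.05634 mol; normalising gives I 1.000, O 2.496
Scaling by 2: I 2.00, O 4.99 → I2O5

I2O5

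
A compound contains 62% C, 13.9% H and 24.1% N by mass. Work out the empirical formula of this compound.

C3H8N

Assume 100 g: 62 g C, 13.9 g H, 24.1 g N.
n(C) = 62/12.01 = 5.162, n(H) = 13.9/1.008 = 13.79, n(N) = 24.1/14.01 = 1.72
Smallest is N at 1.72 mol; normalising gives C 3.001, H 8.016, N 1.000
Ratio ≈ 3:8:1, so the empirical formula is C3H8N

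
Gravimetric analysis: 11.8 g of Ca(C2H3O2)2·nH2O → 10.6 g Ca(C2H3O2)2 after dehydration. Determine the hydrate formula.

Mass of water lost = 11.8 − 10.6 = 1.2 g → 1.2 / 18.02 = 0.06659 mol H2O
Molar mass of Ca(C2H3O2)2 = 158.17 g/mol → mol Ca(C2H3O2)2 = 10.6 / 158.17 = 0.06702
n = 0.06659 / 0.06702 = 0.99 ≈ 1 → Ca(C2H3O2)2·H2O

Ca(C2H3O2)2·H2O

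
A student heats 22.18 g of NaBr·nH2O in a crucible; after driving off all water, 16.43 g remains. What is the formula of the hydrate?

NaBr·2H2O

Mass of water lost = 22.18 − 16.43 = 5.75 g → 5.75 / 18.02 = 0.3191 mol H2O
Molar mass of NaBr = 102.89 g/mol → mol NaBr = 16.43 / 102.89 = 0.1597
n = 0.3191 / 0.1597 = 2.00 ≈ 2 → NaBr·2H2O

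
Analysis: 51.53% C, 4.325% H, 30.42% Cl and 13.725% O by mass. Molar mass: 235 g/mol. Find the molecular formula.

Assume 100 g: 51.53 g C, 4.325 g H, 30.42 g Cl, 13.725 g O.
Moles — C: 51.53 / 12.01 = 4.291 mol; H: 4.325 / 1.008 = 4.291 mol; Cl: 30.42 / 35.45 = 0.8581 mol; O: 13.725 / 16.00 = 0.8578 mol
Ratios (÷ 0.8578): C 5.002, H 5.002, Cl 1.000, O 1.000
→ C5H5ClO
Empirical-formula mass = 116.54 g/mol
n = 235 / 116.54 = 2.02 ≈ 2
Molecular formula = (C5H5ClO)×2 = C10H10Cl2O2

C10H10Cl2O2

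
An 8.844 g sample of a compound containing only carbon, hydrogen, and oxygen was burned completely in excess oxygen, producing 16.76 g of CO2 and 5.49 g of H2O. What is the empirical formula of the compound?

mol C = 16.76 / 44.01 = 0.3808; mass C = 0.3808 × 12.01 = 4.574 g
mol H = 2 × (5.49 / 18.02) = 0.6093; mass H = 0.6093 × 1.008 = 0.6142 g
mass O = 8.844 − (5.188) = 3.656 g → mol O = 0.2285
Ratios (÷ 0.2285): C 1.667, H 2.667, O 1.000
Multiply by 3: C 5.00, H 8.00, O 3.00 → C5H8O3

C5H8O3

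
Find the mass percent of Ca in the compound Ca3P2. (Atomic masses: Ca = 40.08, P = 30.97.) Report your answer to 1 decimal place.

Molar mass = 3(40.08) + 2(30.97) = 182.180 g/mol
Mass of Ca per mole = 3 × 40.08 = 120.240 g
% Ca = 120.240 / 182.180 × 100 = 66.0%

66.0%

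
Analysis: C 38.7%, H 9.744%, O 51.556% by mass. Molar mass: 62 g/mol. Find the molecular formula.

C2H6O2

Assume 100 g: 38.7 g C, 9.744 g H, 51.556 g O.
C: 38.7 g ÷ 12.01 g/mol = 3.222 mol
H: 9.744 g ÷ 1.008 g/mol = 9.667 mol
O: 51.556 g ÷ 16.00 g/mol = 3.222 mol
Ratios (÷ 3.222): C 1.000, H 3.000, O 1.000
→ CH3O
Empirical-formula mass = 31.03 g/mol
n = 62 / 31.03 = 2.00 ≈ 2
Molecular formula = (CH3O)×2 = C2H6O2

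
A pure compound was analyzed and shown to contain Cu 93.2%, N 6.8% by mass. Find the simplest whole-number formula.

Assume 100 g: 93.2 g Cu, 6.8 g N.
Cu: 93.2 g ÷ 63.55 g/mol = 1.467 mol
N: 6.8 g ÷ 14.01 g/mol = 0.4854 mol
Ratios (÷ 0.4854): Cu 3.022, N 1.000
≈ 3:1 → Cu3N

Cu3N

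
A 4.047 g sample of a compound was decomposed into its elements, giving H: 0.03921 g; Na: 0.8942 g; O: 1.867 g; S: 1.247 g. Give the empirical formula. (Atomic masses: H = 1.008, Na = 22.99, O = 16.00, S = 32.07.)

HNaO3S

H: 0.03921 g ÷ 1.008 g/mol = 0.0389 mol
Na: 0.8942 g ÷ 22.99 g/mol = 0.0389 mol
O: 1.867 g ÷ 16.00 g/mol = 0.1167 mol
S: 1.247 g ÷ 32.07 g/mol = 0.03888 mol
Smallest is S at 0.03888 mol; normalising gives H 1.000, Na 1.000, O 3.001, S 1.000
→ HNaO3S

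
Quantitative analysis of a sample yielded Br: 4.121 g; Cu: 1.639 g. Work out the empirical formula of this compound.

Br2Cu

n(Br) = 4.121/79.90 = 0.05158, n(Cu) = 1.639/63.55 = 0.02579
Smallest is Cu at 0.02579 mol; normalising gives Br 2.000, Cu 1.000
≈ 2:1 → Br2Cu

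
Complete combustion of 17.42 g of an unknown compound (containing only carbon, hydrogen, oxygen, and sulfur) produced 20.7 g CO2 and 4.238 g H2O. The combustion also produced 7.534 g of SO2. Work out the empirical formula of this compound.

C4H4O4S

mol C = 20.7 / 44.01 = 0.4703; mass C = 0.4703 × 12.01 = 5.649 g
mol H = 2 × (4.238 / 18.02) = 0.4704; mass H = 0.4704 × 1.008 = 0.4741 g
mol S = 7.534 / 64.07 = 0.1176; mass S = 3.771 g
mass O = 17.42 − (9.894) = 7.526 g → mol O = 0.4704
Smallest is S at 0.1176 mol; normalising gives C 4.000, H 4.000, O 4.000, S 1.000
→ C4H4O4S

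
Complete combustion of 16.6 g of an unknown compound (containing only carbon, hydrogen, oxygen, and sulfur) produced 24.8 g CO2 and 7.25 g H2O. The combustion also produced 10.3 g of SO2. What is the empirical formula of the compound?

mol C = 24.8 / 44.01 = 0.5635; mass C = 0.5635 × 12.01 = 6.768 g
mol H = 2 × (7.25 / 18.02) = 0.8047; mass H = 0.8047 × 1.008 = 0.8111 g
mol S = 10.3 / 64.07 = 0.1608; mass S = 5.156 g
mass O = 16.6 − (12.73) = 3.866 g → mol O = 0.2416
Smallest is S at 0.1608 mol; normalising gives C 3.505, H 5.005, O 1.503, S 1.000
Multiply by 2: C 7.01, H 10.01, O 3.01, S 2.00 → C7H10O3S2

C7H10O3S2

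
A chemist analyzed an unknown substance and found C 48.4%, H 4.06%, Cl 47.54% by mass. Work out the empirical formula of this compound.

C3H3Cl

Assume 100 g: 48.4 g C, 4.06 g H, 47.54 g Cl.
C: 48.4 g ÷ 12.01 g/mol = 4.03 mol
H: 4.06 g ÷ 1.008 g/mol = 4.028 mol
Cl: 47.54 g ÷ 35.45 g/mol = 1.341 mol
Smallest is Cl at 1.341 mol; normalising gives C 3.005, H 3.003, Cl 1.000
≈ 3:3:1 → C3H3Cl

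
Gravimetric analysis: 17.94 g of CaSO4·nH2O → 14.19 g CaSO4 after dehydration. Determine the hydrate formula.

CaSO4·2H2O

Mass of water lost = 17.94 − 14.19 = 3.75 g → 3.75 / 18.02 = 0.2081 mol H2O
Molar mass of CaSO4 = 136.15 g/mol → mol CaSO4 = 14.19 / 136.15 = 0.1042
n = 0.2081 / 0.1042 = 2.00 ≈ 2 → CaSO4·2H2O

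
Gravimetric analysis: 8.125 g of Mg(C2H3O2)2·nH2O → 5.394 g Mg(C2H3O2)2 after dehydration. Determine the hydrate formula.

Mass of water lost = 8.125 − 5.394 = 2.731 g → 2.731 / 18.02 = 0.1516 mol H2O
Molar mass of Mg(C2H3O2)2 = 142.40 g/mol → mol Mg(C2H3O2)2 = 5.394 / 142.40 = 0.03788
n = 0.1516 / 0.03788 = 4.00 ≈ 4 → Mg(C2H3O2)2·4H2O

Mg(C2H3O2)2·4H2O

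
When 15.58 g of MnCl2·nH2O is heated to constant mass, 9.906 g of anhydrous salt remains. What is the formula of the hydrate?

MnCl2·4H2O

Mass of water lost = 15.58 − 9.906 = 5.674 g → 5.674 / 18.02 = 0.3149 mol H2O
Molar mass of MnCl2 = 125.84 g/mol → mol MnCl2 = 9.906 / 125.84 = 0.07872
n = 0.3149 / 0.07872 = 4.00 ≈ 4 → MnCl2·4H2O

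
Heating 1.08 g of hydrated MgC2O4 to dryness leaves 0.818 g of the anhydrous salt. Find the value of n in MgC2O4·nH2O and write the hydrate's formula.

Mass of water lost = 1.08 − 0.818 = 0.262 g → 0.262 / 18.02 = 0.01454 mol H2O
Molar mass of MgC2O4 = 112.33 g/mol → mol MgC2O4 = 0.818 / 112.33 = 0.007282
n = 0.01454 / 0.007282 = 2.00 ≈ 2 → MgC2O4·2H2O

MgC2O4·2H2O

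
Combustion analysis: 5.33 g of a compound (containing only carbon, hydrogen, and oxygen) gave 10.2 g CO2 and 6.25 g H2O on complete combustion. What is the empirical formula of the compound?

mol C = 10.2 / 44.01 = 0.2318; mass C = 0.2318 × 12.01 = 2.784 g
mol H = 2 × (6.25 / 18.02) = 0.6937; mass H = 0.6937 × 1.008 = 0.6992 g
mass O = 5.33 − (3.483) = 1.847 g → mol O = 0.1155
Ratios (÷ 0.1155): C 2.007, H 6.008, O 1.000
Ratio ≈ 2:6:1, so the empirical formula is C2H6O

C2H6O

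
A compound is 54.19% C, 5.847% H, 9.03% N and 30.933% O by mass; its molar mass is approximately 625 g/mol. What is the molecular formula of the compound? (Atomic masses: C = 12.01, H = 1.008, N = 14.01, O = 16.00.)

Assume 100 g: 54.19 g C, 5.847 g H, 9.03 g N, 30.933 g O.
Moles — C: 54.19 / 12.01 = 4.512 mol; H: 5.847 / 1.008 = 5.801 mol; N: 9.03 / 14.01 = 0.6445 mol; O: 30.933 / 16.00 = 1.933 mol
Ratios (÷ 0.6445): C 7.000, H 9.000, N 1.000, O 3.000
Ratio ≈ 7:9:1:3, so the empirical formula is C7H9NO3
Empirical-formula mass = 155.15 g/mol
n = 625 / 155.15 = 4.03 ≈ 4
Molecular formula = (C7H9NO3)×4 = C28H36N4O12

C28H36N4O12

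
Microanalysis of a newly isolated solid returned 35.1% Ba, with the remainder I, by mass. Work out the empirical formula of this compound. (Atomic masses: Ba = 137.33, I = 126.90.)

BaI2

Assume 100 g: 35.1 g Ba, 64.9 g I.
Ba: 35.1 g ÷ 137.33 g/mol = 0.2556 mol
I: 64.9 g ÷ 126.90 g/mol = 0.5114 mol
Ratios (÷ 0.2556): Ba 1.000, I 2.001
→ BaI2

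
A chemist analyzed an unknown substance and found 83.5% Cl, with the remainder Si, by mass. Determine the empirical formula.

Assume 100 g: 83.5 g Cl, 16.5 g Si.
Cl: 83.5 g ÷ 35.45 g/mol = 2.355 mol
Si: 16.5 g ÷ 28.09 g/mol = 0.5874 mol
Smallest is Si at 0.5874 mol; normalising gives Cl 4.010, Si 1.000
Ratio ≈ 4:1, so the empirical formula is Cl4Si

Cl4Si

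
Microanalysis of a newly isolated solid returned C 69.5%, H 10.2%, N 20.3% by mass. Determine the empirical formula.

C4H7N

Assume 100 g: 69.5 g C, 10.2 g H, 20.3 g N.
Moles — C: 69.5 / 12.01 = 5.787 mol; H: 10.2 / 1.008 = 10.12 mol; N: 20.3 / 14.01 = 1.449 mol
Ratios (÷ 1.449): C 3.994, H 6.984, N 1.000
≈ 4:7:1 → C4H7N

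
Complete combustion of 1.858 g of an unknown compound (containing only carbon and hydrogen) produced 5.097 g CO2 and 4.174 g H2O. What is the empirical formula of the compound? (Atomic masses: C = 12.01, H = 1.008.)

CH4

mol C = 5.097 / 44.01 = 0.1158; mass C = 0.1158 × 12.01 = 1.391 g
mol H = 2 × (4.174 / 18.02) = 0.4633; mass H = 0.4633 × 1.008 = 0.4670 g
Ratios (÷ 0.1158): C 1.000, H 4.000
Ratio ≈ 1:4, so the empirical formula is CH4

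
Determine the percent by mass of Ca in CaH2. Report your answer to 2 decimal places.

Molar mass = 1(40.08) + 2(1.008) = 42.096 g/mol
Mass of Ca per mole = 1 × 40.08 = 40.080 g
% Ca = 40.080 / 42.096 × 100 = 95.21%

95.21%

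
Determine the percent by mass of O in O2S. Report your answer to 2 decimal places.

49.95%

Molar mass = 2(16.00) + 1(32.07) = 64.070 g/mol
Mass of O per mole = 2 × 16.00 = 32.000 g
% O = 32.000 / 64.070 × 100 = 49.95%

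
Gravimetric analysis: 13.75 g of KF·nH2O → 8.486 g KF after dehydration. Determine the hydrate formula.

KF·2H2O

Mass of water lost = 13.75 − 8.486 = 5.264 g → 5.264 / 18.02 = 0.2921 mol H2O
Molar mass of KF = 58.10 g/mol → mol KF = 8.486 / 58.10 = 0.1461
n = 0.2921 / 0.1461 = 2.00 ≈ 2 → KF·2H2O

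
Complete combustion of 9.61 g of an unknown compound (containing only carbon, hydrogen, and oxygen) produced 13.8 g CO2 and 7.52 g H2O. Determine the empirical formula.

C3H8O3

mol C = 13.8 / 44.01 = 0.3136; mass C = 0.3136 × 12.01 = 3.766 g
mol H = 2 × (7.52 / 18.02) = 0.8346; mass H = 0.8346 × 1.008 = 0.8413 g
mass O = 9.61 − (4.607) = 5.003 g → mol O = 0.3127
Divide by the smallest (0.3127 mol O): C 1.003, H 2.669, O 1.000
Multiply by 3: C 3.01, H 8.01, O 3.00 → C3H8O3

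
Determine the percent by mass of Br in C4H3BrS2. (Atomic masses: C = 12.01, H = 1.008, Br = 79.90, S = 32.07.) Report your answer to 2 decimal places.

40.95%

Molar mass = 4(12.01) + 3(1.008) + 1(79.90) + 2(32.07) = 195.104 g/mol
Mass of Br per mole = 1 × 79.90 = 79.900 g
% Br = 79.900 / 195.104 × 100 = 40.95%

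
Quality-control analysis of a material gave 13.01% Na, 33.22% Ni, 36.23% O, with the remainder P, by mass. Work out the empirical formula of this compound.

Assume 100 g: 13.01 g Na, 33.22 g Ni, 36.23 g O, 17.54 g P.
Moles — Na: 13.01 / 22.99 = 0.5659 mol; Ni: 33.22 / 58.69 = 0.566 mol; O: 36.23 / 16.00 = 2.264 mol; P: 17.54 / 30.97 = 0.5664 mol
Smallest is Na at 0.5659 mol; normalising gives Na 1.000, Ni 1.000, O 4.001, P 1.001
≈ 1:1:4:1 → NaNiO4P

NaNiO4P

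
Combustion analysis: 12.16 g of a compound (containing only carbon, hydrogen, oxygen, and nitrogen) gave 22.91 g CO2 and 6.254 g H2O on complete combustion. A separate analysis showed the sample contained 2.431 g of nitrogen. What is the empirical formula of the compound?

C3H4NO

mol C = 22.91 / 44.01 = 0.5206; mass C = 0.5206 × 12.01 = 6.252 g
mol H = 2 × (6.254 / 18.02) = 0.6941; mass H = 0.6941 × 1.008 = 0.6997 g
mol N = 2.431 / 14.01 = 0.1735
mass O = 12.16 − (9.383) = 2.777 g → mol O = 0.1736
Smallest is N at 0.1735 mol; normalising gives C 3.000, H 4.000, N 1.000, O 1.000
Ratio ≈ 3:4:1:1, so the empirical formula is C3H4NO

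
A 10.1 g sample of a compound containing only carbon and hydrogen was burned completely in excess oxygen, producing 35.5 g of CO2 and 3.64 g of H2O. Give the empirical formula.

mol C = 35.5 / 44.01 = 0.8066; mass C = 0.8066 × 12.01 = 9.688 g
mol H = 2 × (3.64 / 18.02) = 0.4040; mass H = 0.4040 × 1.008 = 0.4072 g
Ratios (÷ 0.404): C 1.997, H 1.000
Ratio ≈ 2:1, so the empirical formula is C2H

C2H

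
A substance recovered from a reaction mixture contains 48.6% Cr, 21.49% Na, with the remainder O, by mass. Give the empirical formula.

CrNaO2

Assume 100 g: 48.6 g Cr, 21.49 g Na, 29.91 g O.
Moles — Cr: 48.6 / 52.00 = 0.9346 mol; Na: 21.49 / 22.99 = 0.9348 mol; O: 29.91 / 16.00 = 1.869 mol
Divide by the smallest (0.9346 mol Cr): Cr 1.000, Na 1.000, O 2.000
Ratio ≈ 1:1:2, so the empirical formula is CrNaO2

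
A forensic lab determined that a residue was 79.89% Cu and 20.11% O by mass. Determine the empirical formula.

Assume 100 g: 79.89 g Cu, 20.11 g O.
n(Cu) = 79.89/63.55 = 1.257, n(O) = 20.11/16.00 = 1.257
Ratios (÷ 1.257): Cu 1.000, O 1.000
→ CuO

CuO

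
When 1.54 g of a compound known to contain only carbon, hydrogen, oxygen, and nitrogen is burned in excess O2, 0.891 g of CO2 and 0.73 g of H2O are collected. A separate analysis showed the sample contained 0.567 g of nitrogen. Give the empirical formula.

mol C = 0.891 / 44.01 = 0.02025; mass C = 0.02025 × 12.01 = 0.2431 g
mol H = 2 × (0.73 / 18.02) = 0.08102; mass H = 0.08102 × 1.008 = 0.08167 g
mol N = 0.567 / 14.01 = 0.04047
mass O = 1.54 − (0.8918) = 0.6482 g → mol O = 0.04051
Smallest is C at 0.02025 mol; normalising gives C 1.000, H 4.002, N 1.999, O 2.001
Ratio ≈ 1:4:2:2, so the empirical formula is CH4N2O2

CH4N2O2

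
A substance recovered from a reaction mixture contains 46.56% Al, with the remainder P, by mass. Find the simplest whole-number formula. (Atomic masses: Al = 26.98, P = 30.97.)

Assume 100 g: 46.56 g Al, 53.44 g P.
Al: 46.56 g ÷ 26.98 g/mol = 1.726 mol
P: 53.44 g ÷ 30.97 g/mol = 1.726 mol
Divide by the smallest (1.726 mol P): Al 1.000, P 1.000
≈ 1:1 → AlP

AlP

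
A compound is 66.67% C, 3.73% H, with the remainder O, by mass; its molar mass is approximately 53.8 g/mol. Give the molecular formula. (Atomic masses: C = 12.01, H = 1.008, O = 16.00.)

C3H2O

Assume 100 g: 66.67 g C, 3.73 g H, 29.6 g O.
C: 66.67 g ÷ 12.01 g/mol = 5.551 mol
H: 3.73 g ÷ 1.008 g/mol = 3.7 mol
O: 29.6 g ÷ 16.00 g/mol = 1.85 mol
Divide by the smallest (1.85 mol O): C 3.001, H 2.000, O 1.000
→ C3H2O
Empirical-formula mass = 54.05 g/mol
n = 53.8 / 54.05 = 1.00 ≈ 1
Molecular formula = empirical formula = C3H2O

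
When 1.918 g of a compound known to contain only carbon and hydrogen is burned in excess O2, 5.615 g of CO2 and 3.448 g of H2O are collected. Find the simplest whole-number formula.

mol C = 5.615 / 44.01 = 0.1276; mass C = 0.1276 × 12.01 = 1.532 g
mol H = 2 × (3.448 / 18.02) = 0.3827; mass H = 0.3827 × 1.008 = 0.3857 g
Smallest is C at 0.1276 mol; normalising gives C 1.000, H 2.999
≈ 1:3 → CH3

CH3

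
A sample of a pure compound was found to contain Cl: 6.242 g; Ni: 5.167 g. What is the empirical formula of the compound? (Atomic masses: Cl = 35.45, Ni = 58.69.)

Cl2Ni

Moles — Cl: 6.242 / 35.45 = 0.1761 mol; Ni: 5.167 / 58.69 = 0.08804 mol
Ratios (÷ 0.08804): Cl 2.000, Ni 1.000
≈ 2:1 → Cl2Ni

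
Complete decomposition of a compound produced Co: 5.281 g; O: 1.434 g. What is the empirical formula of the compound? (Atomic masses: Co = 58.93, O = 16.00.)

n(Co) = 5.281/58.93 = 0.08961, n(O) = 1.434/16.00 = 0.08962
Ratios (÷ 0.08961): Co 1.000, O 1.000
→ CoO

CoO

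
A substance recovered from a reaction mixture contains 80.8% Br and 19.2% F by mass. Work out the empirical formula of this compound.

BrF

Assume 100 g: 80.8 g Br, 19.2 g F.
n(Br) = 80.8/79.90 = 1.011, n(F) = 19.2/19.00 = 1.011
Smallest is F at 1.011 mol; normalising gives Br 1.001, F 1.000
Ratio ≈ 1:1, so the empirical formula is BrF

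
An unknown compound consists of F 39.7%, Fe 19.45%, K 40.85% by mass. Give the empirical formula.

Assume 100 g: 39.7 g F, 19.45 g Fe, 40.85 g K.
Moles — F: 39.7 / 19.00 = 2.089 mol; Fe: 19.45 / 55.85 = 0.3483 mol; K: 40.85 / 39.10 = 1.045 mol
Divide by the smallest (0.3483 mol Fe): F 6.000, Fe 1.000, K 3.000
≈ 6:1:3 → F6FeK3

F6FeK3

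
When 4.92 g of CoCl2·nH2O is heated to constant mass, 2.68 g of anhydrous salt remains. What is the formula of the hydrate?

CoCl2·6H2O

Mass of water lost = 4.92 − 2.68 = 2.24 g → 2.24 / 18.02 = 0.1243 mol H2O
Molar mass of CoCl2 = 129.83 g/mol → mol CoCl2 = 2.68 / 129.83 = 0.02064
n = 0.1243 / 0.02064 = 6.02 ≈ 6 → CoCl2·6H2O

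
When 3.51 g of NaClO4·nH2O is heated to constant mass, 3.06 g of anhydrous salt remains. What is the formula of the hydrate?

Mass of water lost = 3.51 − 3.06 = 0.45 g → 0.45 / 18.02 = 0.02497 mol H2O
Molar mass of NaClO4 = 122.44 g/mol → mol NaClO4 = 3.06 / 122.44 = 0.02499
n = 0.02497 / 0.02499 = 1.00 ≈ 1 → NaClO4·H2O

NaClO4·H2O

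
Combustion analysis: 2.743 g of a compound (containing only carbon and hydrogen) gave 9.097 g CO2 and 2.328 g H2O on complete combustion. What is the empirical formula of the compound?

mol C = 9.097 / 44.01 = 0.2067; mass C = 0.2067 × 12.01 = 2.483 g
mol H = 2 × (2.328 / 18.02) = 0.2584; mass H = 0.2584 × 1.008 = 0.2604 g
Divide by the smallest (0.2067 mol C): C 1.000, H 1.250
Scaling by 4: C 4.00, H 5.00 → C4H5

C4H5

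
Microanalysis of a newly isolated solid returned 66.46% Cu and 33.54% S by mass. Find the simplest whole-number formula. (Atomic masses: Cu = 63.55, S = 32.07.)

Assume 100 g: 66.46 g Cu, 33.54 g S.
Cu: 66.46 g ÷ 63.55 g/mol = 1.046 mol
S: 33.54 g ÷ 32.07 g/mol = 1.046 mol
Ratios (÷ 1.046): Cu 1.000, S 1.000
→ CuS

CuS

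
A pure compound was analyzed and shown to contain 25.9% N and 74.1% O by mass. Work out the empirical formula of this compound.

Assume 100 g: 25.9 g N, 74.1 g O.
N: 25.9 g ÷ 14.01 g/mol = 1.849 mol
O: 74.1 g ÷ 16.00 g/mol = 4.631 mol
Ratios (÷ 1.849): N 1.000, O 2.505
Multiply by 2: N 2.00, O 5.01 → N2O5

N2O5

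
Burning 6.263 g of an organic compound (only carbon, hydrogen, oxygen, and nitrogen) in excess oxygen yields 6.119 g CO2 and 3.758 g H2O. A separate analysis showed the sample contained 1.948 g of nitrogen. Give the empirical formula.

CH3NO

mol C = 6.119 / 44.01 = 0.1390; mass C = 0.1390 × 12.01 = 1.670 g
mol H = 2 × (3.758 / 18.02) = 0.4171; mass H = 0.4171 × 1.008 = 0.4204 g
mol N = 1.948 / 14.01 = 0.1390
mass O = 6.263 − (4.038) = 2.225 g → mol O = 0.1390
Ratios (÷ 0.139): C 1.000, H 3.000, N 1.000, O 1.000
≈ 1:3:1:1 → CH3NO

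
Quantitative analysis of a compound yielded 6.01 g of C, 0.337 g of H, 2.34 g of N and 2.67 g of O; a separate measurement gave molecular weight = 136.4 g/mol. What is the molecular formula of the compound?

n(C) = 6.01/12.01 = 0.5004, n(H) = 0.337/1.008 = 0.3343, n(N) = 2.34/14.01 = 0.167, n(O) = 2.67/16.00 = 0.1669
Divide by the smallest (0.1669 mol O): C 2.999, H 2.003, N 1.001, O 1.000
≈ 3:2:1:1 → C3H2NO
Empirical-formula mass = 68.06 g/mol
n = 136.4 / 68.06 = 2.00 ≈ 2
Molecular formula = (C3H2NO)×2 = C6H4N2O2

C6H4N2O2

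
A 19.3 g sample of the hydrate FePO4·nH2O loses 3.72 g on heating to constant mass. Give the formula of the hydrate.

Mass of anhydrous FePO4 = 19.3 − 3.72 = 15.58 g
mol H2O = 3.72 / 18.02 = 0.2064
Molar mass of FePO4 = 150.82 g/mol → mol FePO4 = 15.58 / 150.82 = 0.1033
n = 0.2064 / 0.1033 = 2.00 ≈ 2 → FePO4·2H2O

FePO4·2H2O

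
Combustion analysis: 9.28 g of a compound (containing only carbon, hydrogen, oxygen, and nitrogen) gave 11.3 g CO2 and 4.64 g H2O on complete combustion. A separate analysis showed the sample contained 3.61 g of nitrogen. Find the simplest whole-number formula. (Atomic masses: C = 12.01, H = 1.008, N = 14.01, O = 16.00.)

C2H4N2O

mol C = 11.3 / 44.01 = 0.2568; mass C = 0.2568 × 12.01 = 3.084 g
mol H = 2 × (4.64 / 18.02) = 0.5150; mass H = 0.5150 × 1.008 = 0.5191 g
mol N = 3.61 / 14.01 = 0.2577
mass O = 9.28 − (7.213) = 2.067 g → mol O = 0.1292
Divide by the smallest (0.1292 mol O): C 1.987, H 3.986, N 1.994, O 1.000
→ C2H4N2O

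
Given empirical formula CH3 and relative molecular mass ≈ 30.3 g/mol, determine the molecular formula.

C2H6

Empirical-formula mass = 15.03 g/mol
n = 30.3 / 15.03 = 2.02 ≈ 2
Molecular formula = (CH3)2 = C2H6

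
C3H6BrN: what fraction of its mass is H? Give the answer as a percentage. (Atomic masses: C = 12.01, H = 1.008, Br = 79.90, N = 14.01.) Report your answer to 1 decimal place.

4.4%

Molar mass = 3(12.01) + 6(1.008) + 1(79.90) + 1(14.01) = 135.988 g/mol
Mass of H per mole = 6 × 1.008 = 6.048 g
% H = 6.048 / 135.988 × 100 = 4.4%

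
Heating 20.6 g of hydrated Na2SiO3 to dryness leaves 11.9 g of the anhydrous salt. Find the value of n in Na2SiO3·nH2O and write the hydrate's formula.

Na2SiO3·5H2O

Mass of water lost = 20.6 − 11.9 = 8.7 g → 8.7 / 18.02 = 0.4828 mol H2O
Molar mass of Na2SiO3 = 122.07 g/mol → mol Na2SiO3 = 11.9 / 122.07 = 0.09749
n = 0.4828 / 0.09749 = 4.95 ≈ 5 → Na2SiO3·5H2O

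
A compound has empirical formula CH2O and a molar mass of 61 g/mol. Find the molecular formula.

Empirical-formula mass = 30.03 g/mol
n = 61 / 30.03 = 2.03 ≈ 2
Molecular formula = (CH2O)2 = C2H4O2

C2H4O2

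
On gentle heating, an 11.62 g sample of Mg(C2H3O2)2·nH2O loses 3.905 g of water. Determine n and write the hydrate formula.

Mass of anhydrous Mg(C2H3O2)2 = 11.62 − 3.905 = 7.715 g
mol H2O = 3.905 / 18.02 = 0.2167
Molar mass of Mg(C2H3O2)2 = 142.40 g/mol → mol Mg(C2H3O2)2 = 7.715 / 142.40 = 0.05418
n = 0.2167 / 0.05418 = 4.00 ≈ 4 → Mg(C2H3O2)2·4H2O

Mg(C2H3O2)2·4H2O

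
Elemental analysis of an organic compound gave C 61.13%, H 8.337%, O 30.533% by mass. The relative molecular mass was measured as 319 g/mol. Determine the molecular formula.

Assume 100 g: 61.13 g C, 8.337 g H, 30.533 g O.
Moles — C: 61.13 / 12.01 = 5.09 mol; H: 8.337 / 1.008 = 8.271 mol; O: 30.533 / 16.00 = 1.908 mol
Divide by the smallest (1.908 mol O): C 2.667, H 4.334, O 1.000
Scaling by 3: C 8.00, H 13.00, O 3.00 → C8H13O3
Empirical-formula mass = 157.18 g/mol
n = 319 / 157.18 = 2.03 ≈ 2
Molecular formula = (C8H13O3)×2 = C16H26O6

C16H26O6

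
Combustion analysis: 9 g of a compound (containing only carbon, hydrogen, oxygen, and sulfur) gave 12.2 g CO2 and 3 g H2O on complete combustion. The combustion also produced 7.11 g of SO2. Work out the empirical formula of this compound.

mol C = 12.2 / 44.01 = 0.2772; mass C = 0.2772 × 12.01 = 3.329 g
mol H = 2 × (3 / 18.02) = 0.3330; mass H = 0.3330 × 1.008 = 0.3356 g
mol S = 7.11 / 64.07 = 0.1110; mass S = 3.559 g
mass O = 9 − (7.224) = 1.776 g → mol O = 0.1110
Smallest is S at 0.111 mol; normalising gives C 2.498, H 3.000, O 1.000, S 1.000
Multiply by 2: C 5.00, H 6.00, O 2.00, S 2.00 → C5H6O2S2

C5H6O2S2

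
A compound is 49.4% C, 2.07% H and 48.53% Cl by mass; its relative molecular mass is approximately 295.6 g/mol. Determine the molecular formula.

C12H6Cl4

Assume 100 g: 49.4 g C, 2.07 g H, 48.53 g Cl.
Moles — C: 49.4 / 12.01 = 4.113 mol; H: 2.07 / 1.008 = 2.054 mol; Cl: 48.53 / 35.45 = 1.369 mol
Smallest is Cl at 1.369 mol; normalising gives C 3.005, H 1.500, Cl 1.000
Multiply by 2: C 6.01, H 3.00, Cl 2.00 → C6H3Cl2
Empirical-formula mass = 145.98 g/mol
n = 295.6 / 145.98 = 2.02 ≈ 2
Molecular formula = (C6H3Cl2)×2 = C12H6Cl4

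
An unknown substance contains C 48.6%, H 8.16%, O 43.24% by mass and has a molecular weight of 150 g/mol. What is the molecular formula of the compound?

Assume 100 g: 48.6 g C, 8.16 g H, 43.24 g O.
n(C) = 48.6/12.01 = 4.047, n(H) = 8.16/1.008 = 8.095, n(O) = 43.24/16.00 = 2.703
Smallest is O at 2.703 mol; normalising gives C 1.497, H 2.995, O 1.000
Scaling by 2: C 2.99, H 5.99, O 2.00 → C3H6O2
Empirical-formula mass = 74.08 g/mol
n = 150 / 74.08 = 2.02 ≈ 2
Molecular formula = (C3H6O2)×2 = C6H12O4

C6H12O4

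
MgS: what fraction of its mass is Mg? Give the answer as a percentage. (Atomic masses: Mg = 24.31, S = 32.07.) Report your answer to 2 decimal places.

43.12%

Molar mass = 1(24.31) + 1(32.07) = 56.380 g/mol
Mass of Mg per mole = 1 × 24.31 = 24.310 g
% Mg = 24.310 / 56.380 × 100 = 43.12%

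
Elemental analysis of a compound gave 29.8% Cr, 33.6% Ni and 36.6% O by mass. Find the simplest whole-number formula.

Assume 100 g: 29.8 g Cr, 33.6 g Ni, 36.6 g O.
n(Cr) = 29.8/52.00 = 0.5731, n(Ni) = 33.6/58.69 = 0.5725, n(O) = 36.6/16.00 = 2.288
Ratios (÷ 0.5725): Cr 1.001, Ni 1.000, O 3.996
Ratio ≈ 1:1:4, so the empirical formula is CrNiO4

CrNiO4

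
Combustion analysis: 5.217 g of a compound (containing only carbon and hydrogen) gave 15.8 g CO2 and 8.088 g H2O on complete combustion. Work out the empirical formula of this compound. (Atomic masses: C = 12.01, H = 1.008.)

mol C = 15.8 / 44.01 = 0.3590; mass C = 0.3590 × 12.01 = 4.312 g
mol H = 2 × (8.088 / 18.02) = 0.8977; mass H = 0.8977 × 1.008 = 0.9049 g
Smallest is C at 0.359 mol; normalising gives C 1.000, H 2.500
×2: C 2.00, H 5.00 → C2H5

C2H5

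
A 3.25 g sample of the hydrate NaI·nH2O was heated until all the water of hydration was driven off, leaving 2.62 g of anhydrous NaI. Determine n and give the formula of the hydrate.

NaI·2H2O

Mass of water lost = 3.25 − 2.62 = 0.63 g → 0.63 / 18.02 = 0.03496 mol H2O
Molar mass of NaI = 149.89 g/mol → mol NaI = 2.62 / 149.89 = 0.01748
n = 0.03496 / 0.01748 = 2.00 ≈ 2 → NaI·2H2O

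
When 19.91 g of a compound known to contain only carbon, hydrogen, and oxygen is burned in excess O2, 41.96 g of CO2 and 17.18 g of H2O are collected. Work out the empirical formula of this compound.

C7H14O3

mol C = 41.96 / 44.01 = 0.9534; mass C = 0.9534 × 12.01 = 11.45 g
mol H = 2 × (17.18 / 18.02) = 1.907; mass H = 1.907 × 1.008 = 1.922 g
mass O = 19.91 − (13.37) = 6.537 g → mol O = 0.4086
Ratios (÷ 0.4086): C 2.333, H 4.667, O 1.000
×3: C 7.00, H 14.00, O 3.00 → C7H14O3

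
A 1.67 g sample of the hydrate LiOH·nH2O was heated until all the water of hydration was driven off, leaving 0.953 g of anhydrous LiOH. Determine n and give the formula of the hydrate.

Mass of water lost = 1.67 − 0.953 = 0.717 g → 0.717 / 18.02 = 0.03979 mol H2O
Molar mass of LiOH = 23.95 g/mol → mol LiOH = 0.953 / 23.95 = 0.03979
n = 0.03979 / 0.03979 = 1.00 ≈ 1 → LiOH·H2O

LiOH·H2O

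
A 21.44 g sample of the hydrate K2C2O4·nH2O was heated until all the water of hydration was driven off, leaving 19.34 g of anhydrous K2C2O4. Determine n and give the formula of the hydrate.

Mass of water lost = 21.44 − 19.34 = 2.1 g → 2.1 / 18.02 = 0.1165 mol H2O
Molar mass of K2C2O4 = 166.22 g/mol → mol K2C2O4 = 19.34 / 166.22 = 0.1164
n = 0.1165 / 0.1164 = 1.00 ≈ 1 → K2C2O4·H2O

K2C2O4·H2O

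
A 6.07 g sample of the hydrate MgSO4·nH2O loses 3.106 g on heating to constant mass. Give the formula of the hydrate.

Mass of anhydrous MgSO4 = 6.07 − 3.106 = 2.964 g
mol H2O = 3.106 / 18.02 = 0.1724
Molar mass of MgSO4 = 120.38 g/mol → mol MgSO4 = 2.964 / 120.38 = 0.02462
n = 0.1724 / 0.02462 = 7.00 ≈ 7 → MgSO4·7H2O

MgSO4·7H2O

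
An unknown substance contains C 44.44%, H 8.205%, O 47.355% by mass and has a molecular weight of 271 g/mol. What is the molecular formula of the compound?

Assume 100 g: 44.44 g C, 8.205 g H, 47.355 g O.
n(C) = 44.44/12.01 = 3.7, n(H) = 8.205/1.008 = 8.14, n(O) = 47.355/16.00 = 2.96
Ratios (÷ 2.96): C 1.250, H 2.750, O 1.000
Multiply by 4: C 5.00, H 11.00, O 4.00 → C5H11O4
Empirical-formula mass = 135.14 g/mol
n = 271 / 135.14 = 2.01 ≈ 2
Molecular formula = (C5H11O4)×2 = C10H22O8

C10H22O8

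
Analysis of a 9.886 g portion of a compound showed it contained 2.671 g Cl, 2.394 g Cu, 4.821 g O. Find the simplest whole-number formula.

Cl2CuO8

Cl: 2.671 g ÷ 35.45 g/mol = 0.07535 mol
Cu: 2.394 g ÷ 63.55 g/mol = 0.03767 mol
O: 4.821 g ÷ 16.00 g/mol = 0.3013 mol
Divide by the smallest (0.03767 mol Cu): Cl 2.000, Cu 1.000, O 7.999
Ratio ≈ 2:1:8, so the empirical formula is Cl2CuO8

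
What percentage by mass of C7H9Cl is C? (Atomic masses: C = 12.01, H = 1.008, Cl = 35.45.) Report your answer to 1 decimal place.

65.4%

Molar mass = 7(12.01) + 9(1.008) + 1(35.45) = 128.592 g/mol
Mass of C per mole = 7 × 12.01 = 84.070 g
% C = 84.070 / 128.592 × 100 = 65.4%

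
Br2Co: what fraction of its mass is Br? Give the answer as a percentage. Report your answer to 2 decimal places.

Molar mass = 2(79.90) + 1(58.93) = 218.730 g/mol
Mass of Br per mole = 2 × 79.90 = 159.800 g
% Br = 159.800 / 218.730 × 100 = 73.06%

73.06%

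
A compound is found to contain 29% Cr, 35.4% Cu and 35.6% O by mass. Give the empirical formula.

CrCuO4

Assume 100 g: 29 g Cr, 35.4 g Cu, 35.6 g O.
Cr: 29 g ÷ 52.00 g/mol = 0.5577 mol
Cu: 35.4 g ÷ 63.55 g/mol = 0.557 mol
O: 35.6 g ÷ 16.00 g/mol = 2.225 mol
Ratios (÷ 0.557): Cr 1.001, Cu 1.000, O 3.994
Ratio ≈ 1:1:4, so the empirical formula is CrCuO4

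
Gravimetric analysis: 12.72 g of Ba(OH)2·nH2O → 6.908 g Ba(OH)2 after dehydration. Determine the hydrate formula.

Mass of water lost = 12.72 − 6.908 = 5.812 g → 5.812 / 18.02 = 0.3225 mol H2O
Molar mass of Ba(OH)2 = 171.35 g/mol → mol Ba(OH)2 = 6.908 / 171.35 = 0.04032
n = 0.3225 / 0.04032 = 8.00 ≈ 8 → Ba(OH)2·8H2O

Ba(OH)2·8H2O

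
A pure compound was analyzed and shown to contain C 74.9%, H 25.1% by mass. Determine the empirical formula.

CH4

Assume 100 g: 74.9 g C, 25.1 g H.
Moles — C: 74.9 / 12.01 = 6.236 mol; H: 25.1 / 1.008 = 24.9 mol
Ratios (÷ 6.236): C 1.000, H 3.993
Ratio ≈ 1:4, so the empirical formula is CH4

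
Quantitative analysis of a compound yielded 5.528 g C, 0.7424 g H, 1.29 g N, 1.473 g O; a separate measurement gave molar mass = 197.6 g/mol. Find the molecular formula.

Moles — C: 5.528 / 12.01 = 0.4603 mol; H: 0.7424 / 1.008 = 0.7365 mol; N: 1.29 / 14.01 = 0.09208 mol; O: 1.473 / 16.00 = 0.09206 mol
Smallest is O at 0.09206 mol; normalising gives C 5.000, H 8.000, N 1.000, O 1.000
≈ 5:8:1:1 → C5H8NO
Empirical-formula mass = 98.12 g/mol
n = 197.6 / 98.12 = 2.01 ≈ 2
Molecular formula = (C5H8NO)×2 = C10H16N2O2

C10H16N2O2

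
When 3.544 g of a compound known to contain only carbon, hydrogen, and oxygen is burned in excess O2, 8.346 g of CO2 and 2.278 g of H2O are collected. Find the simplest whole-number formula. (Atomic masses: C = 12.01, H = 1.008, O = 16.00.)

C3H4O

mol C = 8.346 / 44.01 = 0.1896; mass C = 0.1896 × 12.01 = 2.278 g
mol H = 2 × (2.278 / 18.02) = 0.2528; mass H = 0.2528 × 1.008 = 0.2549 g
mass O = 3.544 − (2.532) = 1.012 g → mol O = 0.06322
Divide by the smallest (0.06322 mol O): C 2.999, H 3.999, O 1.000
Ratio ≈ 3:4:1, so the empirical formula is C3H4O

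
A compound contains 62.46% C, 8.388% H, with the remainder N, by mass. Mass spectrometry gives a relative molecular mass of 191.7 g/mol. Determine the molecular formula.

C10H16N4

Assume 100 g: 62.46 g C, 8.388 g H, 29.152 g N.
Moles — C: 62.46 / 12.01 = 5.201 mol; H: 8.388 / 1.008 = 8.321 mol; N: 29.152 / 14.01 = 2.081 mol
Smallest is N at 2.081 mol; normalising gives C 2.499, H 3.999, N 1.000
Multiply by 2: C 5.00, H 8.00, N 2.00 → C5H8N2
Empirical-formula mass = 96.13 g/mol
n = 191.7 / 96.13 = 1.99 ≈ 2
Molecular formula = (C5H8N2)×2 = C10H16N4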